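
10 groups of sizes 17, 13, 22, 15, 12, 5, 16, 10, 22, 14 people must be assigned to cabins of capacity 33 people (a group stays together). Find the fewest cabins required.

5

Total = 22 + 22 + 17 + 16 + 15 + 14 + 13 + 12 + 10 + 5 = 146 people.
Lower bound: ⌈146/33⌉ = 5 cabins.
A packing using 5 cabins:
  cabin 1: 22 + 10 = 32
  cabin 2: 22 + 5 = 27
  cabin 3: 17 + 16 = 33
  cabin 4: 15 + 14 = 29
  cabin 5: 13 + 12 = 25
This matches the lower bound, so 5 is optimal.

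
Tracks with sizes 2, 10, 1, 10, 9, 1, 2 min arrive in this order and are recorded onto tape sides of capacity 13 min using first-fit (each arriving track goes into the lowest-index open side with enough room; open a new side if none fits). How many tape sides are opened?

3

  2 → side 1 (new)  [load 2/13]
  10 → side 1  [load 12/13]
  1 → side 1  [load 13/13]
  10 → side 2 (new)  [load 10/13]
  9 → side 3 (new)  [load 9/13]
  1 → side 2  [load 11/13]
  2 → side 2  [load 13/13]
3 tape sides opened.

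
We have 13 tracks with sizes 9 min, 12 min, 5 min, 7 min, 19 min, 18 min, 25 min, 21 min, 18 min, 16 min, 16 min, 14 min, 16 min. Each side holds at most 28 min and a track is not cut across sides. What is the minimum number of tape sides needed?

Total = 25 + 21 + 19 + 18 + 18 + 16 + 16 + 16 + 14 + 12 + 9 + 7 + 5 = 196 min.
Lower bound: ⌈196/28⌉ = 7 tape sides.
Also, 8 tracks each exceed 14 min, and no two of those can share a side, so at least 8 tape sides are needed.
A packing using 9 tape sides:
  side 1: 25 = 25
  side 2: 21 + 7 = 28
  side 3: 19 + 9 = 28
  side 4: 18 + 5 = 23
  side 5: 18 = 18
  side 6: 16 + 12 = 28
  side 7: 16 = 16
  side 8: 16 = 16
  side 9: 14 = 14
No arrangement into 8 tape sides stays within capacity, so 9 is optimal.

9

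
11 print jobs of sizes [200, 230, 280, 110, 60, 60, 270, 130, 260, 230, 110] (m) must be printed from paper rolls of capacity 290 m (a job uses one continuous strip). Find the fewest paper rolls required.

Total = 280 + 270 + 260 + 230 + 230 + 200 + 130 + 110 + 110 + 60 + 60 = 1940 m.
Lower bound: ⌈1940/290⌉ = 7 paper rolls.
A packing using 8 paper rolls:
  roll 1: 280 = 280
  roll 2: 270 = 270
  roll 3: 260 = 260
  roll 4: 230 + 60 = 290
  roll 5: 230 + 60 = 290
  roll 6: 200 = 200
  roll 7: 130 + 110 = 240
  roll 8: 110 = 110
No arrangement into 7 paper rolls stays within capacity, so 8 is optimal.

8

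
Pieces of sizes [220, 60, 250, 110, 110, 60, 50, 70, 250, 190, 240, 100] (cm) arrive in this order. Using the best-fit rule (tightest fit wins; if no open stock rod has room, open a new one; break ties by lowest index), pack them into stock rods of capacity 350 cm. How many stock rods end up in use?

6

  220 → stock rod 1 (new)  [load 220/350]
  60 → stock rod 1  [load 280/350]
  250 → stock rod 2 (new)  [load 250/350]
  110 → stock rod 3 (new)  [load 110/350]
  110 → stock rod 3  [load 220/350]
  60 → stock rod 1  [load 340/350]
  50 → stock rod 2  [load 300/350]
  70 → stock rod 3  [load 290/350]
  250 → stock rod 4 (new)  [load 250/350]
  190 → stock rod 5 (new)  [load 190/350]
  240 → stock rod 6 (new)  [load 240/350]
  100 → stock rod 4  [load 350/350]
6 stock rods opened.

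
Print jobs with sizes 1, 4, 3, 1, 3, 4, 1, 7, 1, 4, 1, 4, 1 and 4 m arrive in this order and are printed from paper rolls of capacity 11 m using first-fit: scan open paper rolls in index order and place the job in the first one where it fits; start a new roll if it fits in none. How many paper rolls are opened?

  1 → roll 1 (new)  [load 1/11]
  4 → roll 1  [load 5/11]
  3 → roll 1  [load 8/11]
  1 → roll 1  [load 9/11]
  3 → roll 2 (new)  [load 3/11]
  4 → roll 2  [load 7/11]
  1 → roll 1  [load 10/11]
  7 → roll 3 (new)  [load 7/11]
  1 → roll 1  [load 11/11]
  4 → roll 2  [load 11/11]
  1 → roll 3  [load 8/11]
  4 → roll 4 (new)  [load 4/11]
  1 → roll 3  [load 9/11]
  4 → roll 4  [load 8/11]
4 paper rolls opened.

4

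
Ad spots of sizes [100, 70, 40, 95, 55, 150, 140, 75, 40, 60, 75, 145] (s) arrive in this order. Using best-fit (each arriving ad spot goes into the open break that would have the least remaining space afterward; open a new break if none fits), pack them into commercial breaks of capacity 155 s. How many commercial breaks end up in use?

8

  100 → break 1 (new)  [load 100/155]
  70 → break 2 (new)  [load 70/155]
  40 → break 1  [load 140/155]
  95 → break 3 (new)  [load 95/155]
  55 → break 3  [load 150/155]
  150 → break 4 (new)  [load 150/155]
  140 → break 5 (new)  [load 140/155]
  75 → break 2  [load 145/155]
  40 → break 6 (new)  [load 40/155]
  60 → break 6  [load 100/155]
  75 → break 7 (new)  [load 75/155]
  145 → break 8 (new)  [load 145/155]
8 commercial breaks opened.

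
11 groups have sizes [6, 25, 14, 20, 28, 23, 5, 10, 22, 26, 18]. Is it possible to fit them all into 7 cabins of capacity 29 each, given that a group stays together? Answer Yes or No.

Total = 197; ⌈197/29⌉ = 7.
The bound of 7 does not rule out 7, but exhaustive search shows no assignment into 7 cabins of capacity 29 exists — the minimum is 8.

No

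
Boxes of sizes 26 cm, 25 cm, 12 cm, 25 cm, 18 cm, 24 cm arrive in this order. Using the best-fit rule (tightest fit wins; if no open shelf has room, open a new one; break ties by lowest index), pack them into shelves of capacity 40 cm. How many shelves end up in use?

5

  26 → shelf 1 (new)  [load 26/40]
  25 → shelf 2 (new)  [load 25/40]
  12 → shelf 1  [load 38/40]
  25 → shelf 3 (new)  [load 25/40]
  18 → shelf 4 (new)  [load 18/40]
  24 → shelf 5 (new)  [load 24/40]
5 shelves opened.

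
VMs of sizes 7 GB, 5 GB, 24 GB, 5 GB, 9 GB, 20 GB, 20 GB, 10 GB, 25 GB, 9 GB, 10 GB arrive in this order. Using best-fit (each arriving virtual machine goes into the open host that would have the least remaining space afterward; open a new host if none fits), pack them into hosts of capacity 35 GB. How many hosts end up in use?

5

  7 → host 1 (new)  [load 7/35]
  5 → host 1  [load 12/35]
  24 → host 2 (new)  [load 24/35]
  5 → host 2  [load 29/35]
  9 → host 1  [load 21/35]
  20 → host 3 (new)  [load 20/35]
  20 → host 4 (new)  [load 20/35]
  10 → host 1  [load 31/35]
  25 → host 5 (new)  [load 25/35]
  9 → host 5  [load 34/35]
  10 → host 3  [load 30/35]
5 hosts opened.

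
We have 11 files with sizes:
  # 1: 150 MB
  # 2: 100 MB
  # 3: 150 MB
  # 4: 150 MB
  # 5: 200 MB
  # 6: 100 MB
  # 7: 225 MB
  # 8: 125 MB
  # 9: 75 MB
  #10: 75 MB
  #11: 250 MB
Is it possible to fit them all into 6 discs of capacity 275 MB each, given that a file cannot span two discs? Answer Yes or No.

Total = 1600 MB; ⌈1600/275⌉ = 6.
The bound of 6 does not rule out 6, but exhaustive search shows no assignment into 6 discs of capacity 275 MB exists — the minimum is 7.

No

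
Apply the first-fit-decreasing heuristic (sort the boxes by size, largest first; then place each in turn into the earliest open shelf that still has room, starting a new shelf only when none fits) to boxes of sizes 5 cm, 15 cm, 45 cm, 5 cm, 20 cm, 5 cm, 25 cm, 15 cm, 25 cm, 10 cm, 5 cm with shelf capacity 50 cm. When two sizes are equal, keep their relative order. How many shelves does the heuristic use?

Sorted descending: 45, 25, 25, 20, 15, 15, 10, 5, 5, 5, 5.
  45 → shelf 1 (new)  [load 45/50]
  25 → shelf 2 (new)  [load 25/50]
  25 → shelf 2  [load 50/50]
  20 → shelf 3 (new)  [load 20/50]
  15 → shelf 3  [load 35/50]
  15 → shelf 3  [load 50/50]
  10 → shelf 4 (new)  [load 10/50]
  5 → shelf 1  [load 50/50]
  5 → shelf 4  [load 15/50]
  5 → shelf 4  [load 20/50]
  5 → shelf 4  [load 25/50]
4 shelves opened.

4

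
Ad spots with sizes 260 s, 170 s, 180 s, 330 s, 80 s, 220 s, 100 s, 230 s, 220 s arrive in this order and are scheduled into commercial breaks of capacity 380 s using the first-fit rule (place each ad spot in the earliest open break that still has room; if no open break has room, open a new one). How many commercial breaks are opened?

6

  260 → break 1 (new)  [load 260/380]
  170 → break 2 (new)  [load 170/380]
  180 → break 2  [load 350/380]
  330 → break 3 (new)  [load 330/380]
  80 → break 1  [load 340/380]
  220 → break 4 (new)  [load 220/380]
  100 → break 4  [load 320/380]
  230 → break 5 (new)  [load 230/380]
  220 → break 6 (new)  [load 220/380]
6 commercial breaks opened.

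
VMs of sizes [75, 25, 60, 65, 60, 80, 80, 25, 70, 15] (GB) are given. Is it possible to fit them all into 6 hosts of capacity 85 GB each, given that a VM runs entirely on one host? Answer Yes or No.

Total = 555 GB; ⌈555/85⌉ = 7.
At least 7 hosts are required, but only 6 are allowed.

No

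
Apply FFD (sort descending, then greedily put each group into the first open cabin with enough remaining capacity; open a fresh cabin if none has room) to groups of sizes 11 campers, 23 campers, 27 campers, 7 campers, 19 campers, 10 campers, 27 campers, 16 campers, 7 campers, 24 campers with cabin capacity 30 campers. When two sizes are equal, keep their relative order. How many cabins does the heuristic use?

Sorted descending: 27, 27, 24, 23, 19, 16, 11, 10, 7, 7.
  27 → cabin 1 (new)  [load 27/30]
  27 → cabin 2 (new)  [load 27/30]
  24 → cabin 3 (new)  [load 24/30]
  23 → cabin 4 (new)  [load 23/30]
  19 → cabin 5 (new)  [load 19/30]
  16 → cabin 6 (new)  [load 16/30]
  11 → cabin 5  [load 30/30]
  10 → cabin 6  [load 26/30]
  7 → cabin 4  [load 30/30]
  7 → cabin 7 (new)  [load 7/30]
7 cabins opened.

7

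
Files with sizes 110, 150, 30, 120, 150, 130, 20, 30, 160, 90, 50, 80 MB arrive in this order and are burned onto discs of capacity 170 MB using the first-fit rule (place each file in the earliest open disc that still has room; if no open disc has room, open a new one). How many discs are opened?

  110 → disc 1 (new)  [load 110/170]
  150 → disc 2 (new)  [load 150/170]
  30 → disc 1  [load 140/170]
  120 → disc 3 (new)  [load 120/170]
  150 → disc 4 (new)  [load 150/170]
  130 → disc 5 (new)  [load 130/170]
  20 → disc 1  [load 160/170]
  30 → disc 3  [load 150/170]
  160 → disc 6 (new)  [load 160/170]
  90 → disc 7 (new)  [load 90/170]
  50 → disc 7  [load 140/170]
  80 → disc 8 (new)  [load 80/170]
8 discs opened.

8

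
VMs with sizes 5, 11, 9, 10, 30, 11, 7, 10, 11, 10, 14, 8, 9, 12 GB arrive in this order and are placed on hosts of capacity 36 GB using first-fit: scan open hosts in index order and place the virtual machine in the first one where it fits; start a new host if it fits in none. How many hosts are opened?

5

  5 → host 1 (new)  [load 5/36]
  11 → host 1  [load 16/36]
  9 → host 1  [load 25/36]
  10 → host 1  [load 35/36]
  30 → host 2 (new)  [load 30/36]
  11 → host 3 (new)  [load 11/36]
  7 → host 3  [load 18/36]
  10 → host 3  [load 28/36]
  11 → host 4 (new)  [load 11/36]
  10 → host 4  [load 21/36]
  14 → host 4  [load 35/36]
  8 → host 3  [load 36/36]
  9 → host 5 (new)  [load 9/36]
  12 → host 5  [load 21/36]
5 hosts opened.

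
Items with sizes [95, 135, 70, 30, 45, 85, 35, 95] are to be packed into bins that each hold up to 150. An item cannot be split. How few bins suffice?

5

Total = 135 + 95 + 95 + 85 + 70 + 45 + 35 + 30 = 590.
Lower bound: ⌈590/150⌉ = 4 bins.
A packing using 5 bins:
  bin 1: 135 = 135
  bin 2: 95 + 45 = 140
  bin 3: 95 + 35 = 130
  bin 4: 85 + 30 = 115
  bin 5: 70 = 70
No arrangement into 4 bins stays within capacity, so 5 is optimal.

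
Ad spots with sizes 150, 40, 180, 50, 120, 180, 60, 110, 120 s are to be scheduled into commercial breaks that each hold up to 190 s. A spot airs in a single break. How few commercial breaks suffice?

6

Total = 180 + 180 + 150 + 120 + 120 + 110 + 60 + 50 + 40 = 1010 s.
Lower bound: ⌈1010/190⌉ = 6 commercial breaks.
A packing using 6 commercial breaks:
  break 1: 180 = 180
  break 2: 180 = 180
  break 3: 150 + 40 = 190
  break 4: 120 + 60 = 180
  break 5: 120 + 50 = 170
  break 6: 110 = 110
This matches the lower bound, so 6 is optimal.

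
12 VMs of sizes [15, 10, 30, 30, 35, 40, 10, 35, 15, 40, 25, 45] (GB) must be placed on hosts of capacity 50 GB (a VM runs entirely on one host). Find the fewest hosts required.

8

Total = 45 + 40 + 40 + 35 + 35 + 30 + 30 + 25 + 15 + 15 + 10 + 10 = 330 GB.
Lower bound: ⌈330/50⌉ = 7 hosts.
A packing using 8 hosts:
  host 1: 45 = 45
  host 2: 40 + 10 = 50
  host 3: 40 + 10 = 50
  host 4: 35 + 15 = 50
  host 5: 35 + 15 = 50
  host 6: 30 = 30
  host 7: 30 = 30
  host 8: 25 = 25
No arrangement into 7 hosts stays within capacity, so 8 is optimal.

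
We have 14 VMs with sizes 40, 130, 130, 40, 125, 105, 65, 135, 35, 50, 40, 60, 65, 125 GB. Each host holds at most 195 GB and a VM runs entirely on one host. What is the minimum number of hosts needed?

7

Total = 135 + 130 + 130 + 125 + 125 + 105 + 65 + 65 + 60 + 50 + 40 + 40 + 40 + 35 = 1145 GB.
Lower bound: ⌈1145/195⌉ = 6 hosts.
A packing using 7 hosts:
  host 1: 135 + 60 = 195
  host 2: 130 + 65 = 195
  host 3: 130 + 65 = 195
  host 4: 125 + 50 = 175
  host 5: 125 + 40 = 165
  host 6: 105 + 40 + 40 = 185
  host 7: 35 = 35
No arrangement into 6 hosts stays within capacity, so 7 is optimal.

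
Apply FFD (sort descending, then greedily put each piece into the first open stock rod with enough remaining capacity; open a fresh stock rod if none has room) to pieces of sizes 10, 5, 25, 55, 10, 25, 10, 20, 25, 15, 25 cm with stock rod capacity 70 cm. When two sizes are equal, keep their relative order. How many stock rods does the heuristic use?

4

Sorted descending: 55, 25, 25, 25, 25, 20, 15, 10, 10, 10, 5.
  55 → stock rod 1 (new)  [load 55/70]
  25 → stock rod 2 (new)  [load 25/70]
  25 → stock rod 2  [load 50/70]
  25 → stock rod 3 (new)  [load 25/70]
  25 → stock rod 3  [load 50/70]
  20 → stock rod 2  [load 70/70]
  15 → stock rod 1  [load 70/70]
  10 → stock rod 3  [load 60/70]
  10 → stock rod 3  [load 70/70]
  10 → stock rod 4 (new)  [load 10/70]
  5 → stock rod 4  [load 15/70]
4 stock rods opened.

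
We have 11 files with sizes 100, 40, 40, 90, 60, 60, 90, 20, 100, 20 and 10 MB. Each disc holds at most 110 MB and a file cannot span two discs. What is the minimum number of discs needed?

6

Total = 100 + 100 + 90 + 90 + 60 + 60 + 40 + 40 + 20 + 20 + 10 = 630 MB.
Lower bound: ⌈630/110⌉ = 6 discs.
A packing using 6 discs:
  disc 1: 100 + 10 = 110
  disc 2: 100 = 100
  disc 3: 90 + 20 = 110
  disc 4: 90 + 20 = 110
  disc 5: 60 + 40 = 100
  disc 6: 60 + 40 = 100
This matches the lower bound, so 6 is optimal.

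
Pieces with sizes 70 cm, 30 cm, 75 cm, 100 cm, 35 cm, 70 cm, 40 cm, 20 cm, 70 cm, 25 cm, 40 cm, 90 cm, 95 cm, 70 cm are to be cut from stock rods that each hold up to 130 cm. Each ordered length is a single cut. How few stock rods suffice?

Total = 100 + 95 + 90 + 75 + 70 + 70 + 70 + 70 + 40 + 40 + 35 + 30 + 25 + 20 = 830 cm.
Lower bound: ⌈830/130⌉ = 7 stock rods.
Also, 8 pieces each exceed 65 cm, and no two of those can share a stock rod, so at least 8 stock rods are needed.
A packing using 8 stock rods:
  stock rod 1: 100 + 30 = 130
  stock rod 2: 95 + 35 = 130
  stock rod 3: 90 + 40 = 130
  stock rod 4: 75 + 40 = 115
  stock rod 5: 70 + 25 + 20 = 115
  stock rod 6: 70 = 70
  stock rod 7: 70 = 70
  stock rod 8: 70 = 70
This matches the lower bound, so 8 is optimal.

8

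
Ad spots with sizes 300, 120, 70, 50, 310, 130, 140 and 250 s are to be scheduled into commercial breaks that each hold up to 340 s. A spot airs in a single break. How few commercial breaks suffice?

Total = 310 + 300 + 250 + 140 + 130 + 120 + 70 + 50 = 1370 s.
Lower bound: ⌈1370/340⌉ = 5 commercial breaks.
A packing using 5 commercial breaks:
  break 1: 310 = 310
  break 2: 300 = 300
  break 3: 250 + 70 = 320
  break 4: 140 + 130 + 50 = 320
  break 5: 120 = 120
This matches the lower bound, so 5 is optimal.

5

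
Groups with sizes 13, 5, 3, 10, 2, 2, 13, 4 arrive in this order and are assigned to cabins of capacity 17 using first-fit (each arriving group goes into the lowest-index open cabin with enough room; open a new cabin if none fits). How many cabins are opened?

4

  13 → cabin 1 (new)  [load 13/17]
  5 → cabin 2 (new)  [load 5/17]
  3 → cabin 1  [load 16/17]
  10 → cabin 2  [load 15/17]
  2 → cabin 2  [load 17/17]
  2 → cabin 3 (new)  [load 2/17]
  13 → cabin 3  [load 15/17]
  4 → cabin 4 (new)  [load 4/17]
4 cabins opened.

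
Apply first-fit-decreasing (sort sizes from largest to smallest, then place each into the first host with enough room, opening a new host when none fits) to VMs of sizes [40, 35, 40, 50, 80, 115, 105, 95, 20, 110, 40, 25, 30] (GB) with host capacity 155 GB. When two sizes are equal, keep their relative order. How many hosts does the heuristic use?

Sorted descending: 115, 110, 105, 95, 80, 50, 40, 40, 40, 35, 30, 25, 20.
  115 → host 1 (new)  [load 115/155]
  110 → host 2 (new)  [load 110/155]
  105 → host 3 (new)  [load 105/155]
  95 → host 4 (new)  [load 95/155]
  80 → host 5 (new)  [load 80/155]
  50 → host 3  [load 155/155]
  40 → host 1  [load 155/155]
  40 → host 2  [load 150/155]
  40 → host 4  [load 135/155]
  35 → host 5  [load 115/155]
  30 → host 5  [load 145/155]
  25 → host 6 (new)  [load 25/155]
  20 → host 4  [load 155/155]
6 hosts opened.

6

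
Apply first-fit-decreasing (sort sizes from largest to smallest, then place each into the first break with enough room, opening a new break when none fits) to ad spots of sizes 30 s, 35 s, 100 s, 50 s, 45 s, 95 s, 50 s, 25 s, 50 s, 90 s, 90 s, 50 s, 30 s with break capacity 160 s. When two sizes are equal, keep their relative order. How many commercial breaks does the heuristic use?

6

Sorted descending: 100, 95, 90, 90, 50, 50, 50, 50, 45, 35, 30, 30, 25.
  100 → break 1 (new)  [load 100/160]
  95 → break 2 (new)  [load 95/160]
  90 → break 3 (new)  [load 90/160]
  90 → break 4 (new)  [load 90/160]
  50 → break 1  [load 150/160]
  50 → break 2  [load 145/160]
  50 → break 3  [load 140/160]
  50 → break 4  [load 140/160]
  45 → break 5 (new)  [load 45/160]
  35 → break 5  [load 80/160]
  30 → break 5  [load 110/160]
  30 → break 5  [load 140/160]
  25 → break 6 (new)  [load 25/160]
6 commercial breaks opened.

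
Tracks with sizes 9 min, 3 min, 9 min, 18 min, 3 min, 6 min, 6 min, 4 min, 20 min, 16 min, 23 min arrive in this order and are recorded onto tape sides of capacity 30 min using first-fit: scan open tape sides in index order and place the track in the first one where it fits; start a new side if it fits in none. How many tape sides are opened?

5

  9 → side 1 (new)  [load 9/30]
  3 → side 1  [load 12/30]
  9 → side 1  [load 21/30]
  18 → side 2 (new)  [load 18/30]
  3 → side 1  [load 24/30]
  6 → side 1  [load 30/30]
  6 → side 2  [load 24/30]
  4 → side 2  [load 28/30]
  20 → side 3 (new)  [load 20/30]
  16 → side 4 (new)  [load 16/30]
  23 → side 5 (new)  [load 23/30]
5 tape sides opened.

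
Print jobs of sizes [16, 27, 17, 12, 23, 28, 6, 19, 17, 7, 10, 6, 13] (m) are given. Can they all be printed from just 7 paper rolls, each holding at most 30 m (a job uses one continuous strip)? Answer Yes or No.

A valid assignment using 7 paper rolls:
  roll 1: 28 = 28
  roll 2: 27 = 27
  roll 3: 23 + 7 = 30
  roll 4: 19 + 10 = 29
  roll 5: 17 + 13 = 30
  roll 6: 17 + 12 = 29
  roll 7: 16 + 6 + 6 = 28
Every load is within 30 m, so 7 paper rolls suffice.

Yes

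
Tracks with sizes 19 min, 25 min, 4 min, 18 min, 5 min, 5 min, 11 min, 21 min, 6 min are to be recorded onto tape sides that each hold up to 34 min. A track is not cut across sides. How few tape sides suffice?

Total = 25 + 21 + 19 + 18 + 11 + 6 + 5 + 5 + 4 = 114 min.
Lower bound: ⌈114/34⌉ = 4 tape sides.
A packing using 4 tape sides:
  side 1: 25 + 6 = 31
  side 2: 21 + 11 = 32
  side 3: 19 + 5 + 5 + 4 = 33
  side 4: 18 = 18
This matches the lower bound, so 4 is optimal.

4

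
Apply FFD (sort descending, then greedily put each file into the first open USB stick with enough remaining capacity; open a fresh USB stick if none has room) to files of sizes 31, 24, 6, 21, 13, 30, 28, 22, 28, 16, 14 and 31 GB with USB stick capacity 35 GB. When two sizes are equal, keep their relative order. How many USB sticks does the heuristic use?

9

Sorted descending: 31, 31, 30, 28, 28, 24, 22, 21, 16, 14, 13, 6.
  31 → USB stick 1 (new)  [load 31/35]
  31 → USB stick 2 (new)  [load 31/35]
  30 → USB stick 3 (new)  [load 30/35]
  28 → USB stick 4 (new)  [load 28/35]
  28 → USB stick 5 (new)  [load 28/35]
  24 → USB stick 6 (new)  [load 24/35]
  22 → USB stick 7 (new)  [load 22/35]
  21 → USB stick 8 (new)  [load 21/35]
  16 → USB stick 9 (new)  [load 16/35]
  14 → USB stick 8  [load 35/35]
  13 → USB stick 7  [load 35/35]
  6 → USB stick 4  [load 34/35]
9 USB sticks opened.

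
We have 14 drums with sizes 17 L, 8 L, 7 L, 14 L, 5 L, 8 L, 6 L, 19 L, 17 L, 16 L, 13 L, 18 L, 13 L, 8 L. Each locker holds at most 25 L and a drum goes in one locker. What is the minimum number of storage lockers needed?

Total = 19 + 18 + 17 + 17 + 16 + 14 + 13 + 13 + 8 + 8 + 8 + 7 + 6 + 5 = 169 L.
Lower bound: ⌈169/25⌉ = 7 storage lockers.
Also, 8 drums each exceed 25/2 L, and no two of those can share a locker, so at least 8 storage lockers are needed.
A packing using 8 storage lockers:
  locker 1: 19 + 6 = 25
  locker 2: 18 + 7 = 25
  locker 3: 17 + 8 = 25
  locker 4: 17 + 8 = 25
  locker 5: 16 + 8 = 24
  locker 6: 14 + 5 = 19
  locker 7: 13 = 13
  locker 8: 13 = 13
This matches the lower bound, so 8 is optimal.

8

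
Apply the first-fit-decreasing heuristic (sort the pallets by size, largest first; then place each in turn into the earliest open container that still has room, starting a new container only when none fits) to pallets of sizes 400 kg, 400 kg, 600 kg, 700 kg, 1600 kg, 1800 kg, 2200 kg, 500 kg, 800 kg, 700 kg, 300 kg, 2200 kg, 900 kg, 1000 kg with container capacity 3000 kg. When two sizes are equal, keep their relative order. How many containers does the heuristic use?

Sorted descending: 2200, 2200, 1800, 1600, 1000, 900, 800, 700, 700, 600, 500, 400, 400, 300.
  2200 → container 1 (new)  [load 2200/3000]
  2200 → container 2 (new)  [load 2200/3000]
  1800 → container 3 (new)  [load 1800/3000]
  1600 → container 4 (new)  [load 1600/3000]
  1000 → container 3  [load 2800/3000]
  900 → container 4  [load 2500/3000]
  800 → container 1  [load 3000/3000]
  700 → container 2  [load 2900/3000]
  700 → container 5 (new)  [load 700/3000]
  600 → container 5  [load 1300/3000]
  500 → container 4  [load 3000/3000]
  400 → container 5  [load 1700/3000]
  400 → container 5  [load 2100/3000]
  300 → container 5  [load 2400/3000]
5 containers opened.

5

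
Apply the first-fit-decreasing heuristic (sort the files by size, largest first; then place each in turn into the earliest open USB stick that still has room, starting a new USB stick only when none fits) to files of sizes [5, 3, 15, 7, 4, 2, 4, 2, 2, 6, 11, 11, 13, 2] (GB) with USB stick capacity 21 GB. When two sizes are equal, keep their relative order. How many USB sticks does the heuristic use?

Sorted descending: 15, 13, 11, 11, 7, 6, 5, 4, 4, 3, 2, 2, 2, 2.
  15 → USB stick 1 (new)  [load 15/21]
  13 → USB stick 2 (new)  [load 13/21]
  11 → USB stick 3 (new)  [load 11/21]
  11 → USB stick 4 (new)  [load 11/21]
  7 → USB stick 2  [load 20/21]
  6 → USB stick 1  [load 21/21]
  5 → USB stick 3  [load 16/21]
  4 → USB stick 3  [load 20/21]
  4 → USB stick 4  [load 15/21]
  3 → USB stick 4  [load 18/21]
  2 → USB stick 4  [load 20/21]
  2 → USB stick 5 (new)  [load 2/21]
  2 → USB stick 5  [load 4/21]
  2 → USB stick 5  [load 6/21]
5 USB sticks opened.

5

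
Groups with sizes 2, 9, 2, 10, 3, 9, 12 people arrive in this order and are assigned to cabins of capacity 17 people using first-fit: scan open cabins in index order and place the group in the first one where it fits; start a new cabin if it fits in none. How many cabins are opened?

  2 → cabin 1 (new)  [load 2/17]
  9 → cabin 1  [load 11/17]
  2 → cabin 1  [load 13/17]
  10 → cabin 2 (new)  [load 10/17]
  3 → cabin 1  [load 16/17]
  9 → cabin 3 (new)  [load 9/17]
  12 → cabin 4 (new)  [load 12/17]
4 cabins opened.

4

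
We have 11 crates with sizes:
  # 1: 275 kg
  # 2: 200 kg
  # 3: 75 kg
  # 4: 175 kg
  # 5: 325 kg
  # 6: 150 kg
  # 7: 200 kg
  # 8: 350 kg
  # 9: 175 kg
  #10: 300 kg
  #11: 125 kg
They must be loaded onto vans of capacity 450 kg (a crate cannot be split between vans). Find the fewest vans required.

6

Total = 350 + 325 + 300 + 275 + 200 + 200 + 175 + 175 + 150 + 125 + 75 = 2350 kg.
Lower bound: ⌈2350/450⌉ = 6 vans.
A packing using 6 vans:
  van 1: 350 + 75 = 425
  van 2: 325 + 125 = 450
  van 3: 300 + 150 = 450
  van 4: 275 + 175 = 450
  van 5: 200 + 200 = 400
  van 6: 175 = 175
This matches the lower bound, so 6 is optimal.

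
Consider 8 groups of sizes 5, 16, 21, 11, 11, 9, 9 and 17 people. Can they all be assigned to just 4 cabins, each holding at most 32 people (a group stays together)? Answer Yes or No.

A valid assignment using 4 cabins:
  cabin 1: 21 + 11 = 32
  cabin 2: 17 + 11 = 28
  cabin 3: 16 + 9 + 5 = 30
  cabin 4: 9 = 9
Every load is within 32 people, so 4 cabins suffice.

Yes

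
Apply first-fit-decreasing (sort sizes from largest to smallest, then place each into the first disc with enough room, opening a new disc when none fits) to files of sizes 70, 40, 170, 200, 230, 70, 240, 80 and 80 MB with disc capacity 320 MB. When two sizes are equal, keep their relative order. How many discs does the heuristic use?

4

Sorted descending: 240, 230, 200, 170, 80, 80, 70, 70, 40.
  240 → disc 1 (new)  [load 240/320]
  230 → disc 2 (new)  [load 230/320]
  200 → disc 3 (new)  [load 200/320]
  170 → disc 4 (new)  [load 170/320]
  80 → disc 1  [load 320/320]
  80 → disc 2  [load 310/320]
  70 → disc 3  [load 270/320]
  70 → disc 4  [load 240/320]
  40 → disc 3  [load 310/320]
4 discs opened.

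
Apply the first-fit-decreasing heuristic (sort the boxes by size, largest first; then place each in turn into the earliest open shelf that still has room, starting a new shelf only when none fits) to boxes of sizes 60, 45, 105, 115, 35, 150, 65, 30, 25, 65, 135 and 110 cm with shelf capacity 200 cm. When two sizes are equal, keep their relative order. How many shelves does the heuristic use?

5

Sorted descending: 150, 135, 115, 110, 105, 65, 65, 60, 45, 35, 30, 25.
  150 → shelf 1 (new)  [load 150/200]
  135 → shelf 2 (new)  [load 135/200]
  115 → shelf 3 (new)  [load 115/200]
  110 → shelf 4 (new)  [load 110/200]
  105 → shelf 5 (new)  [load 105/200]
  65 → shelf 2  [load 200/200]
  65 → shelf 3  [load 180/200]
  60 → shelf 4  [load 170/200]
  45 → shelf 1  [load 195/200]
  35 → shelf 5  [load 140/200]
  30 → shelf 4  [load 200/200]
  25 → shelf 5  [load 165/200]
5 shelves opened.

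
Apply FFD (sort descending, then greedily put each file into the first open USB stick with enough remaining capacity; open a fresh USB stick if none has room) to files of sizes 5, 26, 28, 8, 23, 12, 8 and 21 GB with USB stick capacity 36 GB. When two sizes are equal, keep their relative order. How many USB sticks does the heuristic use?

4

Sorted descending: 28, 26, 23, 21, 12, 8, 8, 5.
  28 → USB stick 1 (new)  [load 28/36]
  26 → USB stick 2 (new)  [load 26/36]
  23 → USB stick 3 (new)  [load 23/36]
  21 → USB stick 4 (new)  [load 21/36]
  12 → USB stick 3  [load 35/36]
  8 → USB stick 1  [load 36/36]
  8 → USB stick 2  [load 34/36]
  5 → USB stick 4  [load 26/36]
4 USB sticks opened.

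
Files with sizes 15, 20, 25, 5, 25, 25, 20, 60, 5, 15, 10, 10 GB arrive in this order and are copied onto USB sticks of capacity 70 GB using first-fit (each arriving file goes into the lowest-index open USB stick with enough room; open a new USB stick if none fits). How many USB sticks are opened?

4

  15 → USB stick 1 (new)  [load 15/70]
  20 → USB stick 1  [load 35/70]
  25 → USB stick 1  [load 60/70]
  5 → USB stick 1  [load 65/70]
  25 → USB stick 2 (new)  [load 25/70]
  25 → USB stick 2  [load 50/70]
  20 → USB stick 2  [load 70/70]
  60 → USB stick 3 (new)  [load 60/70]
  5 → USB stick 1  [load 70/70]
  15 → USB stick 4 (new)  [load 15/70]
  10 → USB stick 3  [load 70/70]
  10 → USB stick 4  [load 25/70]
4 USB sticks opened.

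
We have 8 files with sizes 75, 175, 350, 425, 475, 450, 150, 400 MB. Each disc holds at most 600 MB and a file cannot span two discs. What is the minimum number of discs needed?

5

Total = 475 + 450 + 425 + 400 + 350 + 175 + 150 + 75 = 2500 MB.
Lower bound: ⌈2500/600⌉ = 5 discs.
A packing using 5 discs:
  disc 1: 475 + 75 = 550
  disc 2: 450 + 150 = 600
  disc 3: 425 + 175 = 600
  disc 4: 400 = 400
  disc 5: 350 = 350
This matches the lower bound, so 5 is optimal.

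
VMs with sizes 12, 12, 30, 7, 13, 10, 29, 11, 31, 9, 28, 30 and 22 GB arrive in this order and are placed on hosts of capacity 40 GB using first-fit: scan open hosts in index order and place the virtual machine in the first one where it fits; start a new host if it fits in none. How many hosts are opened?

  12 → host 1 (new)  [load 12/40]
  12 → host 1  [load 24/40]
  30 → host 2 (new)  [load 30/40]
  7 → host 1  [load 31/40]
  13 → host 3 (new)  [load 13/40]
  10 → host 2  [load 40/40]
  29 → host 4 (new)  [load 29/40]
  11 → host 3  [load 24/40]
  31 → host 5 (new)  [load 31/40]
  9 → host 1  [load 40/40]
  28 → host 6 (new)  [load 28/40]
  30 → host 7 (new)  [load 30/40]
  22 → host 8 (new)  [load 22/40]
8 hosts opened.

8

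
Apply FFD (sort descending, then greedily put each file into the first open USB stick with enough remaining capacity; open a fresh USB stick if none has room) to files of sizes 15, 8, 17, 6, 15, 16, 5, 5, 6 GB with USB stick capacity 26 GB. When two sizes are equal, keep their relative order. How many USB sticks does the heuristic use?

4

Sorted descending: 17, 16, 15, 15, 8, 6, 6, 5, 5.
  17 → USB stick 1 (new)  [load 17/26]
  16 → USB stick 2 (new)  [load 16/26]
  15 → USB stick 3 (new)  [load 15/26]
  15 → USB stick 4 (new)  [load 15/26]
  8 → USB stick 1  [load 25/26]
  6 → USB stick 2  [load 22/26]
  6 → USB stick 3  [load 21/26]
  5 → USB stick 3  [load 26/26]
  5 → USB stick 4  [load 20/26]
4 USB sticks opened.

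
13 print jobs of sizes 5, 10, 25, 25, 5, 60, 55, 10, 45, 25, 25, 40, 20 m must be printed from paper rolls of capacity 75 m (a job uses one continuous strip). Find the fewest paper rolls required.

5

Total = 60 + 55 + 45 + 40 + 25 + 25 + 25 + 25 + 20 + 10 + 10 + 5 + 5 = 350 m.
Lower bound: ⌈350/75⌉ = 5 paper rolls.
A packing using 5 paper rolls:
  roll 1: 60 + 10 + 5 = 75
  roll 2: 55 + 20 = 75
  roll 3: 45 + 25 + 5 = 75
  roll 4: 40 + 25 + 10 = 75
  roll 5: 25 + 25 = 50
This matches the lower bound, so 5 is optimal.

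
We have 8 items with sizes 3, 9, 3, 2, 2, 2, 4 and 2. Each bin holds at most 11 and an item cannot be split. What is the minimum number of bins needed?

3

Total = 9 + 4 + 3 + 3 + 2 + 2 + 2 + 2 = 27.
Lower bound: ⌈27/11⌉ = 3 bins.
A packing using 3 bins:
  bin 1: 9 + 2 = 11
  bin 2: 4 + 3 + 3 = 10
  bin 3: 2 + 2 + 2 = 6
This matches the lower bound, so 3 is optimal.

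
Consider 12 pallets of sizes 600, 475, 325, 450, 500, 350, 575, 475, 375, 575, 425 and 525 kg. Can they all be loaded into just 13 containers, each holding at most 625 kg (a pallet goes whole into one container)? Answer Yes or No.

Yes

A valid assignment using 12 containers:
  container 1: 600 = 600
  container 2: 575 = 575
  container 3: 575 = 575
  container 4: 525 = 525
  container 5: 500 = 500
  container 6: 475 = 475
  container 7: 475 = 475
  container 8: 450 = 450
  container 9: 425 = 425
  container 10: 375 = 375
  container 11: 350 = 350
  container 12: 325 = 325
That uses only 12 ≤ 13, so 13 containers are enough.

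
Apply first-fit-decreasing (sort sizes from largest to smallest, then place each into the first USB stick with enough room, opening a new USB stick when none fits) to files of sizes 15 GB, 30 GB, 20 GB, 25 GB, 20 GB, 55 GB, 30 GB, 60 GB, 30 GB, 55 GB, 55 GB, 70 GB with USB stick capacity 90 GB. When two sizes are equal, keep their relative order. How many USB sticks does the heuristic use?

Sorted descending: 70, 60, 55, 55, 55, 30, 30, 30, 25, 20, 20, 15.
  70 → USB stick 1 (new)  [load 70/90]
  60 → USB stick 2 (new)  [load 60/90]
  55 → USB stick 3 (new)  [load 55/90]
  55 → USB stick 4 (new)  [load 55/90]
  55 → USB stick 5 (new)  [load 55/90]
  30 → USB stick 2  [load 90/90]
  30 → USB stick 3  [load 85/90]
  30 → USB stick 4  [load 85/90]
  25 → USB stick 5  [load 80/90]
  20 → USB stick 1  [load 90/90]
  20 → USB stick 6 (new)  [load 20/90]
  15 → USB stick 6  [load 35/90]
6 USB sticks opened.

6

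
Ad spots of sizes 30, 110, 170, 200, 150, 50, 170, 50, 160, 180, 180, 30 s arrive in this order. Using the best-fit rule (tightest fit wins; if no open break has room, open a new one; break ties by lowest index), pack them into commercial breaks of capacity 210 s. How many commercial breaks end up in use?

  30 → break 1 (new)  [load 30/210]
  110 → break 1  [load 140/210]
  170 → break 2 (new)  [load 170/210]
  200 → break 3 (new)  [load 200/210]
  150 → break 4 (new)  [load 150/210]
  50 → break 4  [load 200/210]
  170 → break 5 (new)  [load 170/210]
  50 → break 1  [load 190/210]
  160 → break 6 (new)  [load 160/210]
  180 → break 7 (new)  [load 180/210]
  180 → break 8 (new)  [load 180/210]
  30 → break 7  [load 210/210]
8 commercial breaks opened.

8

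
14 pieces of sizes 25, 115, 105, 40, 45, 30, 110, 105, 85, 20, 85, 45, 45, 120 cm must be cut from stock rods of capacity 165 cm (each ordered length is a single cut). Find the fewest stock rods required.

Total = 120 + 115 + 110 + 105 + 105 + 85 + 85 + 45 + 45 + 45 + 40 + 30 + 25 + 20 = 975 cm.
Lower bound: ⌈975/165⌉ = 6 stock rods.
Also, 7 pieces each exceed 165/2 cm, and no two of those can share a stock rod, so at least 7 stock rods are needed.
A packing using 7 stock rods:
  stock rod 1: 120 + 45 = 165
  stock rod 2: 115 + 45 = 160
  stock rod 3: 110 + 45 = 155
  stock rod 4: 105 + 40 + 20 = 165
  stock rod 5: 105 + 30 + 25 = 160
  stock rod 6: 85 = 85
  stock rod 7: 85 = 85
This matches the lower bound, so 7 is optimal.

7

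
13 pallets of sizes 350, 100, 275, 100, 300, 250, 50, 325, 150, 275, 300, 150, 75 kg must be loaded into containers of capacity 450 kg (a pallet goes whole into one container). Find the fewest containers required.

Total = 350 + 325 + 300 + 300 + 275 + 275 + 250 + 150 + 150 + 100 + 100 + 75 + 50 = 2700 kg.
Lower bound: ⌈2700/450⌉ = 6 containers.
Also, 7 pallets each exceed 225 kg, and no two of those can share a container, so at least 7 containers are needed.
A packing using 7 containers:
  container 1: 350 + 100 = 450
  container 2: 325 + 100 = 425
  container 3: 300 + 150 = 450
  container 4: 300 + 150 = 450
  container 5: 275 + 75 + 50 = 400
  container 6: 275 = 275
  container 7: 250 = 250
This matches the lower bound, so 7 is optimal.

7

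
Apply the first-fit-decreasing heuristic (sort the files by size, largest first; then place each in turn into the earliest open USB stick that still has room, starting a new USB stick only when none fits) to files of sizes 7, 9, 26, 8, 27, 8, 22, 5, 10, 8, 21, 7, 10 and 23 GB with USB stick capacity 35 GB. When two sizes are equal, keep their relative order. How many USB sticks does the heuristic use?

Sorted descending: 27, 26, 23, 22, 21, 10, 10, 9, 8, 8, 8, 7, 7, 5.
  27 → USB stick 1 (new)  [load 27/35]
  26 → USB stick 2 (new)  [load 26/35]
  23 → USB stick 3 (new)  [load 23/35]
  22 → USB stick 4 (new)  [load 22/35]
  21 → USB stick 5 (new)  [load 21/35]
  10 → USB stick 3  [load 33/35]
  10 → USB stick 4  [load 32/35]
  9 → USB stick 2  [load 35/35]
  8 → USB stick 1  [load 35/35]
  8 → USB stick 5  [load 29/35]
  8 → USB stick 6 (new)  [load 8/35]
  7 → USB stick 6  [load 15/35]
  7 → USB stick 6  [load 22/35]
  5 → USB stick 5  [load 34/35]
6 USB sticks opened.

6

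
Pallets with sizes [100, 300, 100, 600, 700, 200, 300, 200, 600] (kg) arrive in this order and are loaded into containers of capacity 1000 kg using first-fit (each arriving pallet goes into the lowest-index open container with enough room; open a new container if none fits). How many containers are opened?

4

  100 → container 1 (new)  [load 100/1000]
  300 → container 1  [load 400/1000]
  100 → container 1  [load 500/1000]
  600 → container 2 (new)  [load 600/1000]
  700 → container 3 (new)  [load 700/1000]
  200 → container 1  [load 700/1000]
  300 → container 1  [load 1000/1000]
  200 → container 2  [load 800/1000]
  600 → container 4 (new)  [load 600/1000]
4 containers opened.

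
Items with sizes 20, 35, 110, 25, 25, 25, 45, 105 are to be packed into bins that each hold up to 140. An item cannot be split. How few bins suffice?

Total = 110 + 105 + 45 + 35 + 25 + 25 + 25 + 20 = 390.
Lower bound: ⌈390/140⌉ = 3 bins.
A packing using 3 bins:
  bin 1: 110 + 25 = 135
  bin 2: 105 + 35 = 140
  bin 3: 45 + 25 + 25 + 20 = 115
This matches the lower bound, so 3 is optimal.

3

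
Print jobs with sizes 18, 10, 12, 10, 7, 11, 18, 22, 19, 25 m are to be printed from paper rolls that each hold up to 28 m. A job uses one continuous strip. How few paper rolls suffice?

Total = 25 + 22 + 19 + 18 + 18 + 12 + 11 + 10 + 10 + 7 = 152 m.
Lower bound: ⌈152/28⌉ = 6 paper rolls.
A packing using 6 paper rolls:
  roll 1: 25 = 25
  roll 2: 22 = 22
  roll 3: 19 + 7 = 26
  roll 4: 18 + 10 = 28
  roll 5: 18 + 10 = 28
  roll 6: 12 + 11 = 23
This matches the lower bound, so 6 is optimal.

6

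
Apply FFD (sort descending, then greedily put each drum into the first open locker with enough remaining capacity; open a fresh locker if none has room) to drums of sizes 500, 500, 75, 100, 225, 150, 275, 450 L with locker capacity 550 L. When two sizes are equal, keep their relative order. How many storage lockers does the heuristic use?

5

Sorted descending: 500, 500, 450, 275, 225, 150, 100, 75.
  500 → locker 1 (new)  [load 500/550]
  500 → locker 2 (new)  [load 500/550]
  450 → locker 3 (new)  [load 450/550]
  275 → locker 4 (new)  [load 275/550]
  225 → locker 4  [load 500/550]
  150 → locker 5 (new)  [load 150/550]
  100 → locker 3  [load 550/550]
  75 → locker 5  [load 225/550]
5 storage lockers opened.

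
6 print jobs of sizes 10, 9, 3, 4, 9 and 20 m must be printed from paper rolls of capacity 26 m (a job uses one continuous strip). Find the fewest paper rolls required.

3

Total = 20 + 10 + 9 + 9 + 4 + 3 = 55 m.
Lower bound: ⌈55/26⌉ = 3 paper rolls.
A packing using 3 paper rolls:
  roll 1: 20 + 4 = 24
  roll 2: 10 + 9 + 3 = 22
  roll 3: 9 = 9
This matches the lower bound, so 3 is optimal.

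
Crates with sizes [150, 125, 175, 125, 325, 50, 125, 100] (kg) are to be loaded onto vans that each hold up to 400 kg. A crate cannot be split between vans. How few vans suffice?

Total = 325 + 175 + 150 + 125 + 125 + 125 + 100 + 50 = 1175 kg.
Lower bound: ⌈1175/400⌉ = 3 vans.
A packing using 3 vans:
  van 1: 325 + 50 = 375
  van 2: 175 + 125 + 100 = 400
  van 3: 150 + 125 + 125 = 400
This matches the lower bound, so 3 is optimal.

3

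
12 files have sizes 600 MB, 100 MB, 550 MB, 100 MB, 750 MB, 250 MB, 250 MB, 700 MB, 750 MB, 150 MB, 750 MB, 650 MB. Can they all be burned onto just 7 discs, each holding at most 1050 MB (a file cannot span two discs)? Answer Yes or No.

Yes

A valid assignment using 7 discs:
  disc 1: 750 + 250 = 1000
  disc 2: 750 + 250 = 1000
  disc 3: 750 + 150 + 100 = 1000
  disc 4: 700 + 100 = 800
  disc 5: 650 = 650
  disc 6: 600 = 600
  disc 7: 550 = 550
Every load is within 1050 MB, so 7 discs suffice.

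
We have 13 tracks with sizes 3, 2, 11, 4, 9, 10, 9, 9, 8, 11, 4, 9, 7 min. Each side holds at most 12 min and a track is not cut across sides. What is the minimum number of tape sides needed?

9

Total = 11 + 11 + 10 + 9 + 9 + 9 + 9 + 8 + 7 + 4 + 4 + 3 + 2 = 96 min.
Lower bound: ⌈96/12⌉ = 8 tape sides.
Also, 9 tracks each exceed 6 min, and no two of those can share a side, so at least 9 tape sides are needed.
A packing using 9 tape sides:
  side 1: 11 = 11
  side 2: 11 = 11
  side 3: 10 + 2 = 12
  side 4: 9 + 3 = 12
  side 5: 9 = 9
  side 6: 9 = 9
  side 7: 9 = 9
  side 8: 8 + 4 = 12
  side 9: 7 + 4 = 11
This matches the lower bound, so 9 is optimal.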